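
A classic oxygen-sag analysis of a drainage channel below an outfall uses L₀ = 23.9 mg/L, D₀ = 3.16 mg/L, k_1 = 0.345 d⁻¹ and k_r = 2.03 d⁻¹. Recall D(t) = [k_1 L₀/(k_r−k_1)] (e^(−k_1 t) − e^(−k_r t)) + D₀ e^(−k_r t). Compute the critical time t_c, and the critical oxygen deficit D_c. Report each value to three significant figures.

At the critical point dD/dt = 0, so k_1 L₀ e^(−k_1 t) = k_r D. Substituting D(t) from the Streeter–Phelps equation and solving for t gives
t_c = ln[(k_r/k_1)(1 − D₀(k_r−k_1)/(k_1 L₀))] / (k_r−k_1).
Here k_r−k_1 = 1.685 d⁻¹ and 1 − D₀(k_r−k_1)/(k_1 L₀) = 1 − 3.16×1.685/(0.345×23.9) = 0.3542, so
t_c = ln(5.884 × 0.3542) / 1.685 = 0.7345 / 1.685 = 0.4359 d.
D_c = (k_1/k_r) L₀ e^(−k_1 t_c) = (0.345/2.03) × 23.9 × e^(−0.345×0.4359) = 0.1700 × 23.9 × 0.8604 = 3.495 mg/L.

t_c ≈ 0.436 d; D_c ≈ 3.49 mg/L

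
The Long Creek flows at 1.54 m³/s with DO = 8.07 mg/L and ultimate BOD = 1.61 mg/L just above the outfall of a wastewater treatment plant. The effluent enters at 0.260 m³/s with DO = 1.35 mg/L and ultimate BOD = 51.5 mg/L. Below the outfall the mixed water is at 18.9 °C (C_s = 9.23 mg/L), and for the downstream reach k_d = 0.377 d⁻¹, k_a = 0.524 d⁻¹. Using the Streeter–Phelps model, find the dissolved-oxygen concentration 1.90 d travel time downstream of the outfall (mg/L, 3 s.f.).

Mixed DO = (1.54×8.07 + 0.260×1.35)/(1.54+0.260) = 12.78/1.800 = 7.099 mg/L.
Mixed L₀ = (1.54×1.61 + 0.260×51.5)/(1.800) = 15.87/1.800 = 8.816 mg/L.
Initial deficit D₀ = C_s − DO₀ = 9.23 − 7.099 = 2.131 mg/L.
D(1.90) = [0.377×8.816/(0.524−0.377)](e^(−0.377×1.90) − e^(−0.524×1.90)) + 2.131 e^(−0.524×1.90)
= 22.61 × (0.4886 − 0.3695) + 2.131 × 0.3695 = 3.479 mg/L.
DO = 9.23 − 3.479 = 5.751 mg/L.

DO ≈ 5.75 mg/L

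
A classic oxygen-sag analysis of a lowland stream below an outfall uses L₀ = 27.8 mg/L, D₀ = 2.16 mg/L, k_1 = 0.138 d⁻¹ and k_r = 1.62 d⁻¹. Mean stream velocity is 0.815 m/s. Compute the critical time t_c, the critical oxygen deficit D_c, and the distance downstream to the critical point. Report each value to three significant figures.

At the critical point dD/dt = 0, so k_1 L₀ e^(−k_1 t) = k_r D. Substituting D(t) from the Streeter–Phelps equation and solving for t gives
t_c = ln[(k_r/k_1)(1 − D₀(k_r−k_1)/(k_1 L₀))] / (k_r−k_1).
Here k_r−k_1 = 1.482 d⁻¹ and 1 − D₀(k_r−k_1)/(k_1 L₀) = 1 − 2.16×1.482/(0.138×27.8) = 0.1656, so
t_c = ln(11.74 × 0.1656) / 1.482 = 0.6647 / 1.482 = 0.4485 d.
D_c = (k_1/k_r) L₀ e^(−k_1 t_c) = (0.138/1.62) × 27.8 × e^(−0.138×0.4485) = 0.08519 × 27.8 × 0.9400 = 2.226 mg/L.
x_c = v t_c = 0.815 m/s × 0.4485 d × 86400 s/d = 31580 m ≈ 31.6 km.

t_c ≈ 0.449 d; D_c ≈ 2.23 mg/L; x_c ≈ 31.6 km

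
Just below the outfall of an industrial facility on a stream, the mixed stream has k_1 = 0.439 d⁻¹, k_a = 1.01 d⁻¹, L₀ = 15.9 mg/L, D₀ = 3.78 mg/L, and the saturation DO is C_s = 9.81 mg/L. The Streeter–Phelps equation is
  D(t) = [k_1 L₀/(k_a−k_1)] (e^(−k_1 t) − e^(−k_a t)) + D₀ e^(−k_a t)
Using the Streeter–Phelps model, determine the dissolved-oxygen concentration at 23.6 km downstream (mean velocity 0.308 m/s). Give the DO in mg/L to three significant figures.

DO ≈ 4.98 mg/L

Travel time t = x/v = 23.6 km / (0.308 m/s) = 23600 m / 0.308 m/s = 76620 s = 0.8868 d.
k_1 L₀/(k_a−k_1) = 0.439×15.9/(1.01−0.439) = 6.980/0.5710 = 12.22 mg/L.
e^(−k_1 t) = e^(−0.439×0.8868) = 0.6775; e^(−k_a t) = e^(−1.01×0.8868) = 0.4083.
D = 12.22 × (0.6775 − 0.4083) + 3.78 × 0.4083 = 3.291 + 1.543 = 4.834 mg/L.
DO = C_s − D = 9.81 − 4.834 = 4.976 mg/L.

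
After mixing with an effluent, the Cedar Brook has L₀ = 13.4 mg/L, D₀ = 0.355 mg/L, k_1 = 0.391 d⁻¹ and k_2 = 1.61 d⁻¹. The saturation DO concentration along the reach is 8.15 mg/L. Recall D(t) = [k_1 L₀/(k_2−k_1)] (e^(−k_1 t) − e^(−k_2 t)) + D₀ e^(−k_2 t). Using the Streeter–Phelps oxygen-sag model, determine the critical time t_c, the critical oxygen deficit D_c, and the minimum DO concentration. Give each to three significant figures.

With k_2/k_1 = 4.118 and 1 − D₀(k_2−k_1)/(k_1 L₀) = 0.9174,
t_c = ln(4.118 × 0.9174) / (1.61 − 0.391) = ln(3.778) / 1.219 = 1.329/1.219 = 1.090 d.
D_c = (k_1/k_2) L₀ e^(−k_1 t_c) = (0.391/1.61) × 13.4 × e^(−0.391×1.090) = 0.2429 × 13.4 × 0.6529 = 2.125 mg/L.
Minimum DO = C_s − D_c = 8.15 − 2.125 = 6.025 mg/L.

t_c ≈ 1.09 d; D_c ≈ 2.12 mg/L; min DO ≈ 6.03 mg/L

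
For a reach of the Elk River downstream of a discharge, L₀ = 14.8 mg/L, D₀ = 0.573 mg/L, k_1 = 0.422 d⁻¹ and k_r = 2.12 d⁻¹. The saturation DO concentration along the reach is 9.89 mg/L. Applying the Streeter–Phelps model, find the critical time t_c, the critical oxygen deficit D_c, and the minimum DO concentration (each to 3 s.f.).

t_c ≈ 0.851 d; D_c ≈ 2.06 mg/L; min DO ≈ 7.83 mg/L

At the critical point dD/dt = 0, so k_1 L₀ e^(−k_1 t) = k_r D. Substituting D(t) from the Streeter–Phelps equation and solving for t gives
t_c = ln[(k_r/k_1)(1 − D₀(k_r−k_1)/(k_1 L₀))] / (k_r−k_1).
Here k_r−k_1 = 1.698 d⁻¹ and 1 − D₀(k_r−k_1)/(k_1 L₀) = 1 − 0.573×1.698/(0.422×14.8) = 0.8442, so
t_c = ln(5.024 × 0.8442) / 1.698 = 1.445 / 1.698 = 0.8509 d.
L(t_c) = L₀ e^(−k_1 t_c) = 14.8 × 0.6983 = 10.34 mg/L, and at the critical point k_r D_c = k_1 L, so D_c = (0.422/2.12) × 10.34 = 2.057 mg/L.
Minimum DO = C_s − D_c = 9.89 − 2.057 = 7.833 mg/L.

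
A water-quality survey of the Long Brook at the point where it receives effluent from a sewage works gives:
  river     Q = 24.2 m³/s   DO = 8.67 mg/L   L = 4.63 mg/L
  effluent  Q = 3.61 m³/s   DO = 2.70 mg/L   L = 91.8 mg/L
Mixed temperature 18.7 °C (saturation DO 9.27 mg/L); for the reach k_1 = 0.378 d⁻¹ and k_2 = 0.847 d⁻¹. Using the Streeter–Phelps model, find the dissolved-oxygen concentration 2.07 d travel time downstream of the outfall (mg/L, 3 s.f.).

Mixed DO = (24.2×8.67 + 3.61×2.70)/(24.2+3.61) = 219.6/27.81 = 7.895 mg/L.
Mixed L₀ = (24.2×4.63 + 3.61×91.8)/(27.81) = 443.4/27.81 = 15.95 mg/L.
Initial deficit D₀ = C_s − DO₀ = 9.27 − 7.895 = 1.375 mg/L.
D(2.07) = [0.378×15.95/(0.847−0.378)](e^(−0.378×2.07) − e^(−0.847×2.07)) + 1.375 e^(−0.847×2.07)
= 12.85 × (0.4573 − 0.1732) + 1.375 × 0.1732 = 3.889 mg/L.
DO = 9.27 − 3.889 = 5.381 mg/L.

DO ≈ 5.38 mg/L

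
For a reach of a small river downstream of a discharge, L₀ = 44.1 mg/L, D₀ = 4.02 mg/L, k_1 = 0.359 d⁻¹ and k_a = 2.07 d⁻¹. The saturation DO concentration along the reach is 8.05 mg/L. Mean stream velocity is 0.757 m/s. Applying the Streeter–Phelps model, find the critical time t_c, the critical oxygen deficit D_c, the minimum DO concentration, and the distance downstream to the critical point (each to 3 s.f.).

t_c ≈ 0.691 d; D_c ≈ 5.97 mg/L; min DO ≈ 2.08 mg/L; x_c ≈ 45.2 km

With k_a/k_1 = 5.766 and 1 − D₀(k_a−k_1)/(k_1 L₀) = 0.5655,
t_c = ln(5.766 × 0.5655) / (2.07 − 0.359) = ln(3.261) / 1.711 = 1.182/1.711 = 0.6908 d.
L(t_c) = L₀ e^(−k_1 t_c) = 44.1 × 0.7804 = 34.41 mg/L, and at the critical point k_a D_c = k_1 L, so D_c = (0.359/2.07) × 34.41 = 5.968 mg/L.
Minimum DO = C_s − D_c = 8.05 − 5.968 = 2.082 mg/L.
x_c = v t_c = 0.757 m/s × 0.6908 d × 86400 s/d = 45180 m ≈ 45.2 km.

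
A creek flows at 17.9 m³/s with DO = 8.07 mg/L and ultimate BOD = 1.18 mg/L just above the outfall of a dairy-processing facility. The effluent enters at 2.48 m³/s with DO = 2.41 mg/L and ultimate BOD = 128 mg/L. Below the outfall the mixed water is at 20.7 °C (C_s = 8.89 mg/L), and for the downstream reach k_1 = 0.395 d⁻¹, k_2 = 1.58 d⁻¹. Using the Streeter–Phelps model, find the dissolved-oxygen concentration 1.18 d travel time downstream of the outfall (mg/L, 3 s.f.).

Mixed DO = (17.9×8.07 + 2.48×2.41)/(17.9+2.48) = 150.4/20.38 = 7.381 mg/L.
Mixed L₀ = (17.9×1.18 + 2.48×128)/(20.38) = 338.6/20.38 = 16.61 mg/L.
Initial deficit D₀ = C_s − DO₀ = 8.89 − 7.381 = 1.509 mg/L.
D(1.18) = [0.395×16.61/(1.58−0.395)](e^(−0.395×1.18) − e^(−1.58×1.18)) + 1.509 e^(−1.58×1.18)
= 5.537 × (0.6274 − 0.1550) + 1.509 × 0.1550 = 2.850 mg/L.
DO = 8.89 − 2.850 = 6.040 mg/L.

DO ≈ 6.04 mg/L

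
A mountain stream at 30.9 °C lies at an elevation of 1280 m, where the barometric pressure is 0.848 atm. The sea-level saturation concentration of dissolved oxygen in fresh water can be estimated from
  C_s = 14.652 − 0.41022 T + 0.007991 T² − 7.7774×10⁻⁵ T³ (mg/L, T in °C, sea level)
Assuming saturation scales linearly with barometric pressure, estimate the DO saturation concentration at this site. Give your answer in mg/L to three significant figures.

At sea level: C_s = 14.652 − 0.41022×30.9 + 0.007991×30.9² − 7.7774×10⁻⁵×30.9³ = 7.311 mg/L.
Pressure correction: C_s' = 7.311 × 0.848 = 6.200 mg/L.

C_s ≈ 6.20 mg/L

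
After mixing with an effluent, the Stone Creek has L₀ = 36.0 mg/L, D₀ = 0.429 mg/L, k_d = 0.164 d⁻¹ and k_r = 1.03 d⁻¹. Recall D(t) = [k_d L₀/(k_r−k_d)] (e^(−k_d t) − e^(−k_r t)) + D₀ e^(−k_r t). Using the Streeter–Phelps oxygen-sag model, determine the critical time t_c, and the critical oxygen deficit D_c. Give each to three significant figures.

t_c ≈ 2.05 d; D_c ≈ 4.10 mg/L

At the critical point dD/dt = 0, so k_d L₀ e^(−k_d t) = k_r D. Substituting D(t) from the Streeter–Phelps equation and solving for t gives
t_c = ln[(k_r/k_d)(1 − D₀(k_r−k_d)/(k_d L₀))] / (k_r−k_d).
Here k_r−k_d = 0.8660 d⁻¹ and 1 − D₀(k_r−k_d)/(k_d L₀) = 1 − 0.429×0.8660/(0.164×36.0) = 0.9371, so
t_c = ln(6.280 × 0.9371) / 0.8660 = 1.772 / 0.8660 = 2.047 d.
D_c = (k_d/k_r) L₀ e^(−k_d t_c) = (0.164/1.03) × 36.0 × e^(−0.164×2.047) = 0.1592 × 36.0 × 0.7149 = 4.098 mg/L.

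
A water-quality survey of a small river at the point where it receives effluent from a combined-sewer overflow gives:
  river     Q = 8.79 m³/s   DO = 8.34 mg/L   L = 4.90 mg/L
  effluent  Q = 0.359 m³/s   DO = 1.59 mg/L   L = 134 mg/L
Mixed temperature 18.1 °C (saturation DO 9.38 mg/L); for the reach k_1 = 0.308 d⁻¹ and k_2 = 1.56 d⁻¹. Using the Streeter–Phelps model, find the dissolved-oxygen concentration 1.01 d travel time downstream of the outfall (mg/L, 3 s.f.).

Mixed DO = (8.79×8.34 + 0.359×1.59)/(8.79+0.359) = 73.88/9.149 = 8.075 mg/L.
Mixed L₀ = (8.79×4.90 + 0.359×134)/(9.149) = 91.18/9.149 = 9.966 mg/L.
Initial deficit D₀ = C_s − DO₀ = 9.38 − 8.075 = 1.305 mg/L.
D(1.01) = [0.308×9.966/(1.56−0.308)](e^(−0.308×1.01) − e^(−1.56×1.01)) + 1.305 e^(−1.56×1.01)
= 2.452 × (0.7327 − 0.2069) + 1.305 × 0.2069 = 1.559 mg/L.
DO = 9.38 − 1.559 = 7.821 mg/L.

DO ≈ 7.82 mg/L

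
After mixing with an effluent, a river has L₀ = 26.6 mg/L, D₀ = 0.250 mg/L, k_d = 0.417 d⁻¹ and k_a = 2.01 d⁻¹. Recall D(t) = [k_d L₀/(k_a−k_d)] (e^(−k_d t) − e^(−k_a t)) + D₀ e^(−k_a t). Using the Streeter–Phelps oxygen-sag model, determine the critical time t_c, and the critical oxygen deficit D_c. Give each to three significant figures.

t_c ≈ 0.964 d; D_c ≈ 3.69 mg/L

At the critical point dD/dt = 0, so k_d L₀ e^(−k_d t) = k_a D. Substituting D(t) from the Streeter–Phelps equation and solving for t gives
t_c = ln[(k_a/k_d)(1 − D₀(k_a−k_d)/(k_d L₀))] / (k_a−k_d).
Here k_a−k_d = 1.593 d⁻¹ and 1 − D₀(k_a−k_d)/(k_d L₀) = 1 − 0.250×1.593/(0.417×26.6) = 0.9641, so
t_c = ln(4.820 × 0.9641) / 1.593 = 1.536 / 1.593 = 0.9644 d.
L(t_c) = L₀ e^(−k_d t_c) = 26.6 × 0.6689 = 17.79 mg/L, and at the critical point k_a D_c = k_d L, so D_c = (0.417/2.01) × 17.79 = 3.691 mg/L.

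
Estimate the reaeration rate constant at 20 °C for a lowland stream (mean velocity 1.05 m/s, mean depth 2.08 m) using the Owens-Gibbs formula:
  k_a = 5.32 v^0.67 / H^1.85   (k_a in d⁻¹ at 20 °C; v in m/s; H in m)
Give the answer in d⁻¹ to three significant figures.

k_a ≈ 1.42 d⁻¹

k_a = 5.32 × 1.05^0.67 / 2.08^1.85 = 5.32 × 1.033 / 3.876 = 1.418 d⁻¹.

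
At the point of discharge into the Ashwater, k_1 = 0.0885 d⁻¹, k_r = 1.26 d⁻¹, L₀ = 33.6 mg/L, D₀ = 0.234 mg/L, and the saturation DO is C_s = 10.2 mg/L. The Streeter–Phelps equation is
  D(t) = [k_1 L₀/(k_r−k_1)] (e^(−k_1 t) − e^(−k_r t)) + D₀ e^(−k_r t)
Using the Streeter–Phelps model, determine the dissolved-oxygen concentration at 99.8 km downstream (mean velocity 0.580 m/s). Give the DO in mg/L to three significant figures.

Travel time t = x/v = 99.8 km / (0.580 m/s) = 99800 m / 0.580 m/s = 172100 s = 1.992 d.
k_1 L₀/(k_r−k_1) = 0.0885×33.6/(1.26−0.0885) = 2.974/1.171 = 2.538 mg/L.
e^(−k_1 t) = e^(−0.0885×1.992) = 0.8384; e^(−k_r t) = e^(−1.26×1.992) = 0.08132.
D = 2.538 × (0.8384 − 0.08132) + 0.234 × 0.08132 = 1.922 + 0.01903 = 1.941 mg/L.
DO = C_s − D = 10.2 − 1.941 = 8.259 mg/L.

DO ≈ 8.26 mg/L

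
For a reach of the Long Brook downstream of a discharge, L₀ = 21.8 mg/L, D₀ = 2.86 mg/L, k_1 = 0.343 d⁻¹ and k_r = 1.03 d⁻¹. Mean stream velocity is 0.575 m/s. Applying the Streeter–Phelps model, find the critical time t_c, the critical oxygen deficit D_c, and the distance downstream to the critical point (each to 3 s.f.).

t_c ≈ 1.16 d; D_c ≈ 4.88 mg/L; x_c ≈ 57.5 km

At the critical point dD/dt = 0, so k_1 L₀ e^(−k_1 t) = k_r D. Substituting D(t) from the Streeter–Phelps equation and solving for t gives
t_c = ln[(k_r/k_1)(1 − D₀(k_r−k_1)/(k_1 L₀))] / (k_r−k_1).
Here k_r−k_1 = 0.6870 d⁻¹ and 1 − D₀(k_r−k_1)/(k_1 L₀) = 1 − 2.86×0.6870/(0.343×21.8) = 0.7372, so
t_c = ln(3.003 × 0.7372) / 0.6870 = 0.7947 / 0.6870 = 1.157 d.
D_c = (k_1/k_r) L₀ e^(−k_1 t_c) = (0.343/1.03) × 21.8 × e^(−0.343×1.157) = 0.3330 × 21.8 × 0.6725 = 4.882 mg/L.
x_c = v t_c = 0.575 m/s × 1.157 d × 86400 s/d = 57470 m ≈ 57.5 km.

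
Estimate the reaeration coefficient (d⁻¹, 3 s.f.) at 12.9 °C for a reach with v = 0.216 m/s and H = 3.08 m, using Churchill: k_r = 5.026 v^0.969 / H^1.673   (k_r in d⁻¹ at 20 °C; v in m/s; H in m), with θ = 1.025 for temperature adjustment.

k_r(20) = 5.026 × 0.216^0.969 / 3.08^1.673 = 5.026 × 0.2265 / 6.567 = 0.1734 d⁻¹.
k_r(12.9) = 0.1734 × 1.025^(12.9−20) = 0.1734 × 0.8392 = 0.1455 d⁻¹.

k_r ≈ 0.145 d⁻¹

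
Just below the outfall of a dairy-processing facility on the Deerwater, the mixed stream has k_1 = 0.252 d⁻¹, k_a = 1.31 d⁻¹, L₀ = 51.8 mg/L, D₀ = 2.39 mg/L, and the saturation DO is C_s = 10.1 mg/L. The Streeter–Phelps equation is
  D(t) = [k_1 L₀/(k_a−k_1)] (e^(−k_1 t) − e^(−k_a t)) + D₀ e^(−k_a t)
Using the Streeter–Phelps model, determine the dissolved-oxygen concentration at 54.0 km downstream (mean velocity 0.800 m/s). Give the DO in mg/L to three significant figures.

DO ≈ 3.54 mg/L

Travel time t = x/v = 54.0 km / (0.800 m/s) = 54000 m / 0.800 m/s = 67500 s = 0.7812 d.
k_1 L₀/(k_a−k_1) = 0.252×51.8/(1.31−0.252) = 13.05/1.058 = 12.34 mg/L.
e^(−k_1 t) = e^(−0.252×0.7812) = 0.8213; e^(−k_a t) = e^(−1.31×0.7812) = 0.3594.
D = 12.34 × (0.8213 − 0.3594) + 2.39 × 0.3594 = 5.699 + 0.8589 = 6.558 mg/L.
DO = C_s − D = 10.1 − 6.558 = 3.542 mg/L.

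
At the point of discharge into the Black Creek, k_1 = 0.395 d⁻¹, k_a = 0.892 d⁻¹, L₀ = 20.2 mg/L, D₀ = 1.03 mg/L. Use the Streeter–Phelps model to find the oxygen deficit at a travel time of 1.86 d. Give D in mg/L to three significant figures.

k_1 L₀/(k_a−k_1) = 0.395×20.2/(0.892−0.395) = 7.979/0.4970 = 16.05 mg/L.
e^(−k_1 t) = e^(−0.395×1.860) = 0.4796; e^(−k_a t) = e^(−0.892×1.860) = 0.1903.
D = 16.05 × (0.4796 − 0.1903) + 1.03 × 0.1903 = 4.645 + 0.1960 = 4.841 mg/L.

D ≈ 4.84 mg/L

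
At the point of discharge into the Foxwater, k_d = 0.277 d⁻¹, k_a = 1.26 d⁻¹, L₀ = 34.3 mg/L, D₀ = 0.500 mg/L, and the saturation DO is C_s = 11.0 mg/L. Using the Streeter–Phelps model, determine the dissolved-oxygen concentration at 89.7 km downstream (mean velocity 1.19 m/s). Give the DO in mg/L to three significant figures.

Travel time t = x/v = 89.7 km / (1.19 m/s) = 89700 m / 1.19 m/s = 75380 s = 0.8724 d.
k_d L₀/(k_a−k_d) = 0.277×34.3/(1.26−0.277) = 9.501/0.9830 = 9.665 mg/L.
e^(−k_d t) = e^(−0.277×0.8724) = 0.7853; e^(−k_a t) = e^(−1.26×0.8724) = 0.3331.
D = 9.665 × (0.7853 − 0.3331) + 0.500 × 0.3331 = 4.371 + 0.1666 = 4.537 mg/L.
DO = C_s − D = 11.0 − 4.537 = 6.463 mg/L.

DO ≈ 6.46 mg/L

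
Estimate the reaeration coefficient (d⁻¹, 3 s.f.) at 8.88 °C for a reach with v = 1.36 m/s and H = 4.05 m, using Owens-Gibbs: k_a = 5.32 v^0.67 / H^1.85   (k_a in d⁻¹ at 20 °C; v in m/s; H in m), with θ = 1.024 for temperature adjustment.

k_a(20) = 5.32 × 1.36^0.67 / 4.05^1.85 = 5.32 × 1.229 / 13.30 = 0.4916 d⁻¹.
k_a(8.88) = 0.4916 × 1.024^(8.88−20) = 0.4916 × 0.7682 = 0.3776 d⁻¹.

k_a ≈ 0.378 d⁻¹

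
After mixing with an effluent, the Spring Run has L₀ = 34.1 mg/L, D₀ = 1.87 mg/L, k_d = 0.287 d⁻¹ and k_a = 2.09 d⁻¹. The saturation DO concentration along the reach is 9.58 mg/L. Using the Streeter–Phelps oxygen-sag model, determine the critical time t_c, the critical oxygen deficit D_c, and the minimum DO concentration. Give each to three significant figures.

With k_a/k_d = 7.282 and 1 − D₀(k_a−k_d)/(k_d L₀) = 0.6555,
t_c = ln(7.282 × 0.6555) / (2.09 − 0.287) = ln(4.773) / 1.803 = 1.563/1.803 = 0.8669 d.
D_c = (k_d/k_a) L₀ e^(−k_d t_c) = (0.287/2.09) × 34.1 × e^(−0.287×0.8669) = 0.1373 × 34.1 × 0.7797 = 3.651 mg/L.
Minimum DO = C_s − D_c = 9.58 − 3.651 = 5.929 mg/L.

t_c ≈ 0.867 d; D_c ≈ 3.65 mg/L; min DO ≈ 5.93 mg/L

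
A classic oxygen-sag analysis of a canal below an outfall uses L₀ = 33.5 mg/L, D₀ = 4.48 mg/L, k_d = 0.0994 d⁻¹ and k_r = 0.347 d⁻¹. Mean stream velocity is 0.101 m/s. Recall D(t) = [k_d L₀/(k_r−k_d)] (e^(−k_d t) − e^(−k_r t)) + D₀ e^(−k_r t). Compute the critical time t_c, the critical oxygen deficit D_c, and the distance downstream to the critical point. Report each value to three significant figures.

t_c ≈ 3.41 d; D_c ≈ 6.84 mg/L; x_c ≈ 29.8 km

t_c = [1/(k_r−k_d)] ln[(k_r/k_d)(1 − D₀(k_r−k_d)/(k_d L₀))]
= [1/(0.347−0.0994)] ln[(0.347/0.0994)(1 − 4.48×0.2476/(0.0994×33.5))]
= (1/0.2476) ln[3.491 × 0.6669] = 4.039 × ln(2.328) = 4.039 × 0.8450 = 3.413 d.
D_c = (k_d/k_r) L₀ e^(−k_d t_c) = (0.0994/0.347) × 33.5 × e^(−0.0994×3.413) = 0.2865 × 33.5 × 0.7123 = 6.836 mg/L.
x_c = v t_c = 0.101 m/s × 3.413 d × 86400 s/d = 29780 m ≈ 29.8 km.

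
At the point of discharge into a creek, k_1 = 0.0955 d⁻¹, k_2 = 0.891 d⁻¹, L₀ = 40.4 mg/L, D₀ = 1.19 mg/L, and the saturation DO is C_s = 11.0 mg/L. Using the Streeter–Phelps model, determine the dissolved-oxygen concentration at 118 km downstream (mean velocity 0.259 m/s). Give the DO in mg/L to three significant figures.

Travel time t = x/v = 118 km / (0.259 m/s) = 118000 m / 0.259 m/s = 455600 s = 5.273 d.
k_1 L₀/(k_2−k_1) = 0.0955×40.4/(0.891−0.0955) = 3.858/0.7955 = 4.850 mg/L.
e^(−k_1 t) = e^(−0.0955×5.273) = 0.6044; e^(−k_2 t) = e^(−0.891×5.273) = 0.009110.
D = 4.850 × (0.6044 − 0.009110) + 1.19 × 0.009110 = 2.887 + 0.01084 = 2.898 mg/L.
DO = C_s − D = 11.0 − 2.898 = 8.102 mg/L.

DO ≈ 8.10 mg/L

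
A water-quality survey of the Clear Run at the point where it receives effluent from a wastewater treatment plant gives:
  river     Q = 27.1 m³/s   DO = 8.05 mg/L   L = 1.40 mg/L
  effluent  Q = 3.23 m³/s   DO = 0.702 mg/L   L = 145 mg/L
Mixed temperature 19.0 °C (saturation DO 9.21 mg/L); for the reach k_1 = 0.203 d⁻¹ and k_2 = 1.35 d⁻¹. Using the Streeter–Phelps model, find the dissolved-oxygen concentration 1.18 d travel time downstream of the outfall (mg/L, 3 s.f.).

DO ≈ 7.09 mg/L

Mixed DO = (27.1×8.05 + 3.23×0.702)/(27.1+3.23) = 220.4/30.33 = 7.267 mg/L.
Mixed L₀ = (27.1×1.40 + 3.23×145)/(30.33) = 506.3/30.33 = 16.69 mg/L.
Initial deficit D₀ = C_s − DO₀ = 9.21 − 7.267 = 1.943 mg/L.
D(1.18) = [0.203×16.69/(1.35−0.203)](e^(−0.203×1.18) − e^(−1.35×1.18)) + 1.943 e^(−1.35×1.18)
= 2.954 × (0.7870 − 0.2033) + 1.943 × 0.2033 = 2.119 mg/L.
DO = 9.21 − 2.119 = 7.091 mg/L.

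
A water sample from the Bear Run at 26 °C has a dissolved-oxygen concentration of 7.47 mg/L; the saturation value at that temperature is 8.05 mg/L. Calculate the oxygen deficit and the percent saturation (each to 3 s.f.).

D = C_s − C = 8.05 − 7.47 = 0.580 mg/L.
% saturation = 7.47/8.05 × 100 = 92.8 %.

D ≈ 0.580 mg/L; 92.8 % saturation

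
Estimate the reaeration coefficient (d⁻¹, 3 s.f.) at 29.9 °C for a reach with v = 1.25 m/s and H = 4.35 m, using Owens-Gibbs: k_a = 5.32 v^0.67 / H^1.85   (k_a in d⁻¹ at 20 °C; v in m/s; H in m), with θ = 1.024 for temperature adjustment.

k_a(20) = 5.32 × 1.25^0.67 / 4.35^1.85 = 5.32 × 1.161 / 15.18 = 0.4070 d⁻¹.
k_a(29.9) = 0.4070 × 1.024^(29.9−20) = 0.4070 × 1.265 = 0.5148 d⁻¹.

k_a ≈ 0.515 d⁻¹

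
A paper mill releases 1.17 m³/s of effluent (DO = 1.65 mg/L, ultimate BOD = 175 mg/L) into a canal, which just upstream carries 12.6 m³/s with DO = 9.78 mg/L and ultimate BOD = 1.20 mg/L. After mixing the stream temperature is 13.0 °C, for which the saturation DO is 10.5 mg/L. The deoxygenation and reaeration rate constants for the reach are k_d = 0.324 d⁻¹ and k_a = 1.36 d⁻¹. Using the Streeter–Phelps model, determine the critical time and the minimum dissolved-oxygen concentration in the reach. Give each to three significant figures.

t_c ≈ 1.06 d; minimum DO ≈ 7.81 mg/L

Mixed DO = (12.6×9.78 + 1.17×1.65)/(12.6+1.17) = 125.2/13.77 = 9.089 mg/L.
Mixed L₀ = (12.6×1.20 + 1.17×175)/(13.77) = 219.9/13.77 = 15.97 mg/L.
Initial deficit D₀ = C_s − DO₀ = 10.5 − 9.089 = 1.411 mg/L.
t_c = (1/1.036) ln[(1.36/0.324)(1 − 1.411×1.036/(0.324×15.97))] = 0.9653 × ln(3.012) = 1.064 d.
D_c = (0.324/1.36) × 15.97 × e^(−0.324×1.064) = 0.2382 × 15.97 × 0.7084 = 2.695 mg/L.
Minimum DO = 10.5 − 2.695 = 7.805 mg/L.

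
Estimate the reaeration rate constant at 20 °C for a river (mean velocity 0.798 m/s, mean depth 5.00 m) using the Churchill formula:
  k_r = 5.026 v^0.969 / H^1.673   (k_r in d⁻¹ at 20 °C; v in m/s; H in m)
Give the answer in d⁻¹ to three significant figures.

k_r = 5.026 × 0.798^0.969 / 5.00^1.673 = 5.026 × 0.8036 / 14.77 = 0.2735 d⁻¹.

k_r ≈ 0.273 d⁻¹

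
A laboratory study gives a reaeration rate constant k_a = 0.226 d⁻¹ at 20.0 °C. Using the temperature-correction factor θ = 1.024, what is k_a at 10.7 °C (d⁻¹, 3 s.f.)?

k_a ≈ 0.181 d⁻¹

k_a(T₂) = k_a(T₁) · θ^(T₂−T₁) = 0.226 × 1.024^(10.7−20.0)
= 0.226 × 1.024^-9.30 = 0.226 × 0.8021 = 0.1813 d⁻¹.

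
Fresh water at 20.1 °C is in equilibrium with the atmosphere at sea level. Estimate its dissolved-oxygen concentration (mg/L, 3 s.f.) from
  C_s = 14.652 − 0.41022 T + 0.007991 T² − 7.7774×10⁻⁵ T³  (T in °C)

C_s = 14.652 − 0.41022×20.1 + 0.007991×20.1² − 7.7774×10⁻⁵×20.1³ = 9.003 mg/L.

C_s ≈ 9.00 mg/L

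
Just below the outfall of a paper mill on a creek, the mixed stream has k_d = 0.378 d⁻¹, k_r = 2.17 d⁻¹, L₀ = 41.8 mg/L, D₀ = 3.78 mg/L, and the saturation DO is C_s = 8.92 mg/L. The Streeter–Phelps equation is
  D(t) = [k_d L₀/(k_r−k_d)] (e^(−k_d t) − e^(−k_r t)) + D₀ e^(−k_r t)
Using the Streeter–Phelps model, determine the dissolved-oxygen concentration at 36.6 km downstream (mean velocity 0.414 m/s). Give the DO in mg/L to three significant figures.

Travel time t = x/v = 36.6 km / (0.414 m/s) = 36600 m / 0.414 m/s = 88410 s = 1.023 d.
k_d L₀/(k_r−k_d) = 0.378×41.8/(2.17−0.378) = 15.80/1.792 = 8.817 mg/L.
e^(−k_d t) = e^(−0.378×1.023) = 0.6792; e^(−k_r t) = e^(−2.17×1.023) = 0.1086.
D = 8.817 × (0.6792 − 0.1086) + 3.78 × 0.1086 = 5.032 + 0.4104 = 5.442 mg/L.
DO = C_s − D = 8.92 − 5.442 = 3.478 mg/L.

DO ≈ 3.48 mg/L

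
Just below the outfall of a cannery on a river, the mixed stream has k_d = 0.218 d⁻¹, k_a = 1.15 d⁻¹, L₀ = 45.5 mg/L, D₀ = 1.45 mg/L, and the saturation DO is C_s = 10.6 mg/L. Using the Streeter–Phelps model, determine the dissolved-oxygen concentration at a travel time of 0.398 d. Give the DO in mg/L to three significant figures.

k_d L₀/(k_a−k_d) = 0.218×45.5/(1.15−0.218) = 9.919/0.9320 = 10.64 mg/L.
e^(−k_d t) = e^(−0.218×0.3980) = 0.9169; e^(−k_a t) = e^(−1.15×0.3980) = 0.6327.
D = 10.64 × (0.9169 − 0.6327) + 1.45 × 0.6327 = 3.024 + 0.9175 = 3.942 mg/L.
DO = C_s − D = 10.6 − 3.942 = 6.658 mg/L.

DO ≈ 6.66 mg/L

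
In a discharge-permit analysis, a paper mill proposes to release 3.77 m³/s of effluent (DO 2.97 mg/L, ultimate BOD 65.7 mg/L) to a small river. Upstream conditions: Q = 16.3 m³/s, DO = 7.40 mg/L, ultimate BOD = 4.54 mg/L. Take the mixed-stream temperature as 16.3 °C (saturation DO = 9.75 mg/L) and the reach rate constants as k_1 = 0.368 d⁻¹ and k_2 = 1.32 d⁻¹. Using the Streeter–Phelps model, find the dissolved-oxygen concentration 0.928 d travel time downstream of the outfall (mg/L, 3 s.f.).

Mixed DO = (16.3×7.40 + 3.77×2.97)/(16.3+3.77) = 131.8/20.07 = 6.568 mg/L.
Mixed L₀ = (16.3×4.54 + 3.77×65.7)/(20.07) = 321.7/20.07 = 16.03 mg/L.
Initial deficit D₀ = C_s − DO₀ = 9.75 − 6.568 = 3.182 mg/L.
D(0.928) = [0.368×16.03/(1.32−0.368)](e^(−0.368×0.928) − e^(−1.32×0.928)) + 3.182 e^(−1.32×0.928)
= 6.196 × (0.7107 − 0.2938) + 3.182 × 0.2938 = 3.518 mg/L.
DO = 9.75 − 3.518 = 6.232 mg/L.

DO ≈ 6.23 mg/L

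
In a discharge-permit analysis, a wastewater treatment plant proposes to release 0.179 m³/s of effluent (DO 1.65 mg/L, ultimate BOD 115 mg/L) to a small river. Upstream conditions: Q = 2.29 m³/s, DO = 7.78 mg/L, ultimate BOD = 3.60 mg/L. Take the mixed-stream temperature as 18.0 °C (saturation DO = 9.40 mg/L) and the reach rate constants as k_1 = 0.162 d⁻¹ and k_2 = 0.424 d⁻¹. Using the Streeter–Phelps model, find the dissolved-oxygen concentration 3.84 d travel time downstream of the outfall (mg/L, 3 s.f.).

DO ≈ 6.54 mg/L

Mixed DO = (2.29×7.78 + 0.179×1.65)/(2.29+0.179) = 18.11/2.469 = 7.336 mg/L.
Mixed L₀ = (2.29×3.60 + 0.179×115)/(2.469) = 28.83/2.469 = 11.68 mg/L.
Initial deficit D₀ = C_s − DO₀ = 9.40 − 7.336 = 2.064 mg/L.
D(3.84) = [0.162×11.68/(0.424−0.162)](e^(−0.162×3.84) − e^(−0.424×3.84)) + 2.064 e^(−0.424×3.84)
= 7.220 × (0.5368 − 0.1963) + 2.064 × 0.1963 = 2.864 mg/L.
DO = 9.40 − 2.864 = 6.536 mg/L.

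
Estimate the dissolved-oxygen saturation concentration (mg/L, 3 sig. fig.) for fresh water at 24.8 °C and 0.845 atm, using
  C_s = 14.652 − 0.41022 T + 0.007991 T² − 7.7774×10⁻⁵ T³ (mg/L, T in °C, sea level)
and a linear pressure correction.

C_s ≈ 6.93 mg/L

At sea level: C_s = 14.652 − 0.41022×24.8 + 0.007991×24.8² − 7.7774×10⁻⁵×24.8³ = 8.207 mg/L.
Pressure correction: C_s' = 8.207 × 0.845 = 6.935 mg/L.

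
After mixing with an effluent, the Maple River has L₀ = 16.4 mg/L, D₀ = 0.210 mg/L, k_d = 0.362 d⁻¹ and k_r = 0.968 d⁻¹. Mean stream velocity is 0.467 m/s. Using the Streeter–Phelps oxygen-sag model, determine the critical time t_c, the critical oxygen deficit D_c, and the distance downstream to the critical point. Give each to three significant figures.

At the critical point dD/dt = 0, so k_d L₀ e^(−k_d t) = k_r D. Substituting D(t) from the Streeter–Phelps equation and solving for t gives
t_c = ln[(k_r/k_d)(1 − D₀(k_r−k_d)/(k_d L₀))] / (k_r−k_d).
Here k_r−k_d = 0.6060 d⁻¹ and 1 − D₀(k_r−k_d)/(k_d L₀) = 1 − 0.210×0.6060/(0.362×16.4) = 0.9786, so
t_c = ln(2.674 × 0.9786) / 0.6060 = 0.9619 / 0.6060 = 1.587 d.
L(t_c) = L₀ e^(−k_d t_c) = 16.4 × 0.5629 = 9.232 mg/L, and at the critical point k_r D_c = k_d L, so D_c = (0.362/0.968) × 9.232 = 3.452 mg/L.
x_c = v t_c = 0.467 m/s × 1.587 d × 86400 s/d = 64050 m ≈ 64.0 km.

t_c ≈ 1.59 d; D_c ≈ 3.45 mg/L; x_c ≈ 64.0 km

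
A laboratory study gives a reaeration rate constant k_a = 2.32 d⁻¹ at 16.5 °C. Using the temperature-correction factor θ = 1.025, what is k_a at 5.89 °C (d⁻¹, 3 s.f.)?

k_a ≈ 1.79 d⁻¹

k_a(T₂) = k_a(T₁) · θ^(T₂−T₁) = 2.32 × 1.025^(5.89−16.5)
= 2.32 × 1.025^-10.6 = 2.32 × 0.7695 = 1.785 d⁻¹.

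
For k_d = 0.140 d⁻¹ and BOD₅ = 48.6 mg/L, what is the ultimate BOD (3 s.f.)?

BOD₅ = L₀(1 − e^(−5k_d)) ⇒ L₀ = BOD₅ / (1 − e^(−5×0.140))
= 48.6 / (1 − 0.4966) = 48.6 / 0.5034 = 96.54 mg/L.

L₀ ≈ 96.5 mg/L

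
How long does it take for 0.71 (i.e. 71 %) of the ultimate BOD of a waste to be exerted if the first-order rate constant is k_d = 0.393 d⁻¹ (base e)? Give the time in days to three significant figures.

t ≈ 3.15 d

y/L₀ = 1 − e^(−k_d t) = 0.71 ⇒ e^(−k_d t) = 0.290
t = −ln(0.290) / 0.393 = 1.238 / 0.393 = 3.150 d.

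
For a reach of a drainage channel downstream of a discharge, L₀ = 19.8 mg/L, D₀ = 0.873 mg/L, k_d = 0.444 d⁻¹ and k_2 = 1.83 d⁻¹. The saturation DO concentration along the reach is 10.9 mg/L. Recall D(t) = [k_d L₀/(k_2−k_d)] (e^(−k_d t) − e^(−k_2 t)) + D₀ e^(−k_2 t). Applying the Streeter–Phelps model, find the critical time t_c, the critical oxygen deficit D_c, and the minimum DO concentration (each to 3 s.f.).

t_c ≈ 0.915 d; D_c ≈ 3.20 mg/L; min DO ≈ 7.70 mg/L

At the critical point dD/dt = 0, so k_d L₀ e^(−k_d t) = k_2 D. Substituting D(t) from the Streeter–Phelps equation and solving for t gives
t_c = ln[(k_2/k_d)(1 − D₀(k_2−k_d)/(k_d L₀))] / (k_2−k_d).
Here k_2−k_d = 1.386 d⁻¹ and 1 − D₀(k_2−k_d)/(k_d L₀) = 1 − 0.873×1.386/(0.444×19.8) = 0.8624, so
t_c = ln(4.122 × 0.8624) / 1.386 = 1.268 / 1.386 = 0.9150 d.
L(t_c) = L₀ e^(−k_d t_c) = 19.8 × 0.6661 = 13.19 mg/L, and at the critical point k_2 D_c = k_d L, so D_c = (0.444/1.83) × 13.19 = 3.200 mg/L.
Minimum DO = C_s − D_c = 10.9 − 3.200 = 7.700 mg/L.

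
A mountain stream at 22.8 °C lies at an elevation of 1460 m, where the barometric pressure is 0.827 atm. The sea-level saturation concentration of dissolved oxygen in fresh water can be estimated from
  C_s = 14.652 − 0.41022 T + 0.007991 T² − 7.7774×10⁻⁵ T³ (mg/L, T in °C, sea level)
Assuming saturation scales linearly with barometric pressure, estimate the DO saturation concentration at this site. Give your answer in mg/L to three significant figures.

C_s ≈ 7.06 mg/L

At sea level: C_s = 14.652 − 0.41022×22.8 + 0.007991×22.8² − 7.7774×10⁻⁵×22.8³ = 8.531 mg/L.
Pressure correction: C_s' = 8.531 × 0.827 = 7.055 mg/L.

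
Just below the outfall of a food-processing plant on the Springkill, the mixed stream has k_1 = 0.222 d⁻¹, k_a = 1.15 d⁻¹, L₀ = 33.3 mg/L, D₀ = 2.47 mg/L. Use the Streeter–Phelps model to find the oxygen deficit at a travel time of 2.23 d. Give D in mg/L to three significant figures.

D ≈ 4.43 mg/L

k_1 L₀/(k_a−k_1) = 0.222×33.3/(1.15−0.222) = 7.393/0.9280 = 7.966 mg/L.
e^(−k_1 t) = e^(−0.222×2.230) = 0.6095; e^(−k_a t) = e^(−1.15×2.230) = 0.07696.
D = 7.966 × (0.6095 − 0.07696) + 2.47 × 0.07696 = 4.243 + 0.1901 = 4.433 mg/L.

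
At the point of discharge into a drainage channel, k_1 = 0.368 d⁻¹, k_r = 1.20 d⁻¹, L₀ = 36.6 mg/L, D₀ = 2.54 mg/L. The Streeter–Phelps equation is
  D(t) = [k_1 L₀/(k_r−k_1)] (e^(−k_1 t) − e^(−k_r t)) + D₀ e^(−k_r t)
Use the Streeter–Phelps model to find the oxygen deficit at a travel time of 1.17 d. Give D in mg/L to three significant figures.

k_1 L₀/(k_r−k_1) = 0.368×36.6/(1.20−0.368) = 13.47/0.8320 = 16.19 mg/L.
e^(−k_1 t) = e^(−0.368×1.170) = 0.6501; e^(−k_r t) = e^(−1.20×1.170) = 0.2456.
D = 16.19 × (0.6501 − 0.2456) + 2.54 × 0.2456 = 6.549 + 0.6239 = 7.173 mg/L.

D ≈ 7.17 mg/L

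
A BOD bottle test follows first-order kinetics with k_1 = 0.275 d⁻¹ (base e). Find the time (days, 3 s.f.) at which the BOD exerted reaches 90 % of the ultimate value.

t ≈ 8.37 d

y/L₀ = 1 − e^(−k_1 t) = 0.90 ⇒ e^(−k_1 t) = 0.100
t = −ln(0.100) / 0.275 = 2.303 / 0.275 = 8.373 d.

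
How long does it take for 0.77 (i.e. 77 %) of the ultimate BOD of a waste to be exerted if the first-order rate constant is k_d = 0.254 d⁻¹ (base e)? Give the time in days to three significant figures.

t ≈ 5.79 d

y/L₀ = 1 − e^(−k_d t) = 0.77 ⇒ e^(−k_d t) = 0.230
t = −ln(0.230) / 0.254 = 1.470 / 0.254 = 5.786 d.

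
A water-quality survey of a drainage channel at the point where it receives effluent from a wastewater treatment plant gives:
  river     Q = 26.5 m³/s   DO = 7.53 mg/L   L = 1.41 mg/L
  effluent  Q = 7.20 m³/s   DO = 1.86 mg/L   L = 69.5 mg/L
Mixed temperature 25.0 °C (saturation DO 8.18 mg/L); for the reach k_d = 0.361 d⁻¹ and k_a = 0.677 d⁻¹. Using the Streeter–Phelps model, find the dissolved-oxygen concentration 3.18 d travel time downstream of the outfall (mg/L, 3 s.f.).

Mixed DO = (26.5×7.53 + 7.20×1.86)/(26.5+7.20) = 212.9/33.70 = 6.319 mg/L.
Mixed L₀ = (26.5×1.41 + 7.20×69.5)/(33.70) = 537.8/33.70 = 15.96 mg/L.
Initial deficit D₀ = C_s − DO₀ = 8.18 − 6.319 = 1.861 mg/L.
D(3.18) = [0.361×15.96/(0.677−0.361)](e^(−0.361×3.18) − e^(−0.677×3.18)) + 1.861 e^(−0.677×3.18)
= 18.23 × (0.3173 − 0.1162) + 1.861 × 0.1162 = 3.883 mg/L.
DO = 8.18 − 3.883 = 4.297 mg/L.

DO ≈ 4.30 mg/L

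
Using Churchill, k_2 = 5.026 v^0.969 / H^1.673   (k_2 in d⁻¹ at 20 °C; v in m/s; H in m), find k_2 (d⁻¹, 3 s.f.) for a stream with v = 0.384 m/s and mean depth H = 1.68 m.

k_2 = 5.026 × 0.384^0.969 / 1.68^1.673 = 5.026 × 0.3956 / 2.382 = 0.8346 d⁻¹.

k_2 ≈ 0.835 d⁻¹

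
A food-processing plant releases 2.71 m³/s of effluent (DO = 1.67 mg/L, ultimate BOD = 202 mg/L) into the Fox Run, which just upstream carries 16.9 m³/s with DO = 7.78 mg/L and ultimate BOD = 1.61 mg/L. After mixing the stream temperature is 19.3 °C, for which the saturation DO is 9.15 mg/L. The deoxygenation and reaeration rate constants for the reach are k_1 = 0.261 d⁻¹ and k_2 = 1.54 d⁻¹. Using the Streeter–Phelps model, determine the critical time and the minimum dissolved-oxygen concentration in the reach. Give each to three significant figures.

t_c ≈ 1.03 d; minimum DO ≈ 5.35 mg/L

Mixed DO = (16.9×7.78 + 2.71×1.67)/(16.9+2.71) = 136.0/19.61 = 6.936 mg/L.
Mixed L₀ = (16.9×1.61 + 2.71×202)/(19.61) = 574.6/19.61 = 29.30 mg/L.
Initial deficit D₀ = C_s − DO₀ = 9.15 − 6.936 = 2.214 mg/L.
t_c = (1/1.279) ln[(1.54/0.261)(1 − 2.214×1.279/(0.261×29.30))] = 0.7819 × ln(3.715) = 1.026 d.
D_c = (0.261/1.54) × 29.30 × e^(−0.261×1.026) = 0.1695 × 29.30 × 0.7650 = 3.799 mg/L.
Minimum DO = 9.15 − 3.799 = 5.351 mg/L.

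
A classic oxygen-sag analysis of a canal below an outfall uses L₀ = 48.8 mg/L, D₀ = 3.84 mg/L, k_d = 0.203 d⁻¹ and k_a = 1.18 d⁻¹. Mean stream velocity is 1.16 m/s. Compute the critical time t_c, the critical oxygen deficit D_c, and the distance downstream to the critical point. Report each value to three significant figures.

t_c ≈ 1.31 d; D_c ≈ 6.43 mg/L; x_c ≈ 132 km

t_c = [1/(k_a−k_d)] ln[(k_a/k_d)(1 − D₀(k_a−k_d)/(k_d L₀))]
= [1/(1.18−0.203)] ln[(1.18/0.203)(1 − 3.84×0.9770/(0.203×48.8))]
= (1/0.9770) ln[5.813 × 0.6213] = 1.024 × ln(3.611) = 1.024 × 1.284 = 1.314 d.
L(t_c) = L₀ e^(−k_d t_c) = 48.8 × 0.7658 = 37.37 mg/L, and at the critical point k_a D_c = k_d L, so D_c = (0.203/1.18) × 37.37 = 6.429 mg/L.
x_c = v t_c = 1.16 m/s × 1.314 d × 86400 s/d = 131700 m ≈ 132 km.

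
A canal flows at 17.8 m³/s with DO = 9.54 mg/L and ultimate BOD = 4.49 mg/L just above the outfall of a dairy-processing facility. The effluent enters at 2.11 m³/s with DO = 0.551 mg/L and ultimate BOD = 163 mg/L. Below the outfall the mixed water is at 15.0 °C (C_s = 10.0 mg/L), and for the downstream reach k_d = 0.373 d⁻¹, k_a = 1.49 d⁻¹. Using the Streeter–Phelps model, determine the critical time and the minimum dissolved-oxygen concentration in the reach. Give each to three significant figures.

Mixed DO = (17.8×9.54 + 2.11×0.551)/(17.8+2.11) = 171.0/19.91 = 8.587 mg/L.
Mixed L₀ = (17.8×4.49 + 2.11×163)/(19.91) = 423.9/19.91 = 21.29 mg/L.
Initial deficit D₀ = C_s − DO₀ = 10.0 − 8.587 = 1.413 mg/L.
t_c = (1/1.117) ln[(1.49/0.373)(1 − 1.413×1.117/(0.373×21.29))] = 0.8953 × ln(3.201) = 1.042 d.
D_c = (0.373/1.49) × 21.29 × e^(−0.373×1.042) = 0.2503 × 21.29 × 0.6781 = 3.614 mg/L.
Minimum DO = 10.0 − 3.614 = 6.386 mg/L.

t_c ≈ 1.04 d; minimum DO ≈ 6.39 mg/L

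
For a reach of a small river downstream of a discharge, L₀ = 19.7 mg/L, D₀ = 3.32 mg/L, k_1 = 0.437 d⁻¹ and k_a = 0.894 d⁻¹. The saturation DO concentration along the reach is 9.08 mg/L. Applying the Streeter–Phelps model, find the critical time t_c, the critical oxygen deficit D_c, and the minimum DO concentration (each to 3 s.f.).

At the critical point dD/dt = 0, so k_1 L₀ e^(−k_1 t) = k_a D. Substituting D(t) from the Streeter–Phelps equation and solving for t gives
t_c = ln[(k_a/k_1)(1 − D₀(k_a−k_1)/(k_1 L₀))] / (k_a−k_1).
Here k_a−k_1 = 0.4570 d⁻¹ and 1 − D₀(k_a−k_1)/(k_1 L₀) = 1 − 3.32×0.4570/(0.437×19.7) = 0.8238, so
t_c = ln(2.046 × 0.8238) / 0.4570 = 0.5219 / 0.4570 = 1.142 d.
D_c = (k_1/k_a) L₀ e^(−k_1 t_c) = (0.437/0.894) × 19.7 × e^(−0.437×1.142) = 0.4888 × 19.7 × 0.6071 = 5.846 mg/L.
Minimum DO = C_s − D_c = 9.08 − 5.846 = 3.234 mg/L.

t_c ≈ 1.14 d; D_c ≈ 5.85 mg/L; min DO ≈ 3.23 mg/L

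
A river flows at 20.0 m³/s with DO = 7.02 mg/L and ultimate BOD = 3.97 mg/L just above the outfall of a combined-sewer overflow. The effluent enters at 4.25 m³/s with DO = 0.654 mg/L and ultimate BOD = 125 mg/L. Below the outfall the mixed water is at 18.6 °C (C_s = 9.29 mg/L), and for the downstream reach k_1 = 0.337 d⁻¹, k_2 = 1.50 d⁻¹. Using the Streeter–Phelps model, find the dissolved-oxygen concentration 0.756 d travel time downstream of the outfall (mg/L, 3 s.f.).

Mixed DO = (20.0×7.02 + 4.25×0.654)/(20.0+4.25) = 143.2/24.25 = 5.904 mg/L.
Mixed L₀ = (20.0×3.97 + 4.25×125)/(24.25) = 610.6/24.25 = 25.18 mg/L.
Initial deficit D₀ = C_s − DO₀ = 9.29 − 5.904 = 3.386 mg/L.
D(0.756) = [0.337×25.18/(1.50−0.337)](e^(−0.337×0.756) − e^(−1.50×0.756)) + 3.386 e^(−1.50×0.756)
= 7.297 × (0.7751 − 0.3217) + 3.386 × 0.3217 = 4.397 mg/L.
DO = 9.29 − 4.397 = 4.893 mg/L.

DO ≈ 4.89 mg/L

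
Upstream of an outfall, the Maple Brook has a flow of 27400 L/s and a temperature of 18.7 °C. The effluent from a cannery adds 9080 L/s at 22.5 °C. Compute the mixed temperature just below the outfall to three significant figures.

19.6 °C

Flow-weighted mixing: C = (Q_r C_r + Q_w C_w)/(Q_r + Q_w)
= (27400×18.7 + 9080×22.5)/(27400 + 9080) = 716700/36480 = 19.65 °C.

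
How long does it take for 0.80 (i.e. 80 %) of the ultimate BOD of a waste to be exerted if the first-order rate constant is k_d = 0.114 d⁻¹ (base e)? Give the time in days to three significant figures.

t ≈ 14.1 d

y/L₀ = 1 − e^(−k_d t) = 0.80 ⇒ e^(−k_d t) = 0.200
t = −ln(0.200) / 0.114 = 1.609 / 0.114 = 14.12 d.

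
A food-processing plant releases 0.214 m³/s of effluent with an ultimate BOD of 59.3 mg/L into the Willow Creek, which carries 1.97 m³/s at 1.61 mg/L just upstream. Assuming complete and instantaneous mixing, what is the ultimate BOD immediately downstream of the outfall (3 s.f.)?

7.26 mg/L

Flow-weighted mixing: C = (Q_r C_r + Q_w C_w)/(Q_r + Q_w)
= (1.97×1.61 + 0.214×59.3)/(1.97 + 0.214) = 15.86/2.184 = 7.263 mg/L.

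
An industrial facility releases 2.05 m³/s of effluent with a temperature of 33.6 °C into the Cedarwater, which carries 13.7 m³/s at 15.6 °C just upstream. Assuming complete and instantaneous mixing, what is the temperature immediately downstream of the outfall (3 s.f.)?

Flow-weighted mixing: C = (Q_r C_r + Q_w C_w)/(Q_r + Q_w)
= (13.7×15.6 + 2.05×33.6)/(13.7 + 2.05) = 282.6/15.75 = 17.94 °C.

17.9 °C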